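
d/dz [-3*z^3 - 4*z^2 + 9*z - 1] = -9*z^2 - 8*z + 9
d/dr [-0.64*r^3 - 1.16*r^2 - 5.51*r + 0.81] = -1.92*r^2 - 2.32*r - 5.51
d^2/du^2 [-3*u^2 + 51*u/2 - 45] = -6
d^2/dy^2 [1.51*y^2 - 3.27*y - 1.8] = 3.02000000000000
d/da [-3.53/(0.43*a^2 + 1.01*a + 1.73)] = (3.0358*a + 3.5653)/(0.43*a^2 + 1.01*a + 1.73)^2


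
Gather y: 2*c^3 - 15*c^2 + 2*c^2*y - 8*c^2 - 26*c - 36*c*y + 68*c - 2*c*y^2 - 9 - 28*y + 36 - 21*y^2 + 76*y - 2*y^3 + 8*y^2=2*c^3 - 23*c^2 + 42*c - 2*y^3 + y^2*(-2*c - 13) + y*(2*c^2 - 36*c + 48) + 27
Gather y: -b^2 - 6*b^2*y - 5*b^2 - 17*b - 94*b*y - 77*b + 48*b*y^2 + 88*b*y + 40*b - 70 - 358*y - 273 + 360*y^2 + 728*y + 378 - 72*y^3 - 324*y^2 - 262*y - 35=-6*b^2 - 54*b - 72*y^3 + y^2*(48*b + 36) + y*(-6*b^2 - 6*b + 108)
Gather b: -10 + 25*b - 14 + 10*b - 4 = 35*b - 28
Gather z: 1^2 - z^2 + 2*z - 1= -z^2 + 2*z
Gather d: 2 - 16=-14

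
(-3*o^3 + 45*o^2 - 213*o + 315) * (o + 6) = -3*o^4 + 27*o^3 + 57*o^2 - 963*o + 1890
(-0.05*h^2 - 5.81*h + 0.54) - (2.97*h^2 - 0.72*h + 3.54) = -3.02*h^2 - 5.09*h - 3.0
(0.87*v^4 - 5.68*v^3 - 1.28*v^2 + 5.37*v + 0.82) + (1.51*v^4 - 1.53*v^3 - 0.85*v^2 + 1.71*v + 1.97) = 2.38*v^4 - 7.21*v^3 - 2.13*v^2 + 7.08*v + 2.79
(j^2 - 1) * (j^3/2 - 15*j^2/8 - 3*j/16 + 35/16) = j^5/2 - 15*j^4/8 - 11*j^3/16 + 65*j^2/16 + 3*j/16 - 35/16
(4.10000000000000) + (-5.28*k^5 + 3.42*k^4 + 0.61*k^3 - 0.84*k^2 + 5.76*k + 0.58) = -5.28*k^5 + 3.42*k^4 + 0.61*k^3 - 0.84*k^2 + 5.76*k + 4.68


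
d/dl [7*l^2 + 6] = 14*l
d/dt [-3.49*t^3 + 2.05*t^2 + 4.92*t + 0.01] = -10.47*t^2 + 4.1*t + 4.92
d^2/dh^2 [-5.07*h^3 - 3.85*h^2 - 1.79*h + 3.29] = -30.42*h - 7.7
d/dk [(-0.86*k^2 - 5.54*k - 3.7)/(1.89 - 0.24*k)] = (0.2064*k^2 - 3.2508*k - 11.3586)/(0.0576*k^2 - 0.9072*k + 3.5721)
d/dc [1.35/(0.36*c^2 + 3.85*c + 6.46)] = (-0.972*c - 5.1975)/(0.36*c^2 + 3.85*c + 6.46)^2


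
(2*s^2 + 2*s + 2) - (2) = 2*s^2 + 2*s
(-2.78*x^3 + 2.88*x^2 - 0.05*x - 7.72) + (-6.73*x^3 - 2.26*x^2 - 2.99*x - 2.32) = -9.51*x^3 + 0.62*x^2 - 3.04*x - 10.04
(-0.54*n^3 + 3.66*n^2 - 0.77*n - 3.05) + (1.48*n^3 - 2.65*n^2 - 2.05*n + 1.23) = 0.94*n^3 + 1.01*n^2 - 2.82*n - 1.82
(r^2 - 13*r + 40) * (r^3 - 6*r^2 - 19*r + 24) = r^5 - 19*r^4 + 99*r^3 + 31*r^2 - 1072*r + 960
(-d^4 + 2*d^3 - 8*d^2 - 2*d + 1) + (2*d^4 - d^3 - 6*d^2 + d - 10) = d^4 + d^3 - 14*d^2 - d - 9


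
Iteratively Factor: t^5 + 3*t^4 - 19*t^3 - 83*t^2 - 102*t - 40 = (t + 1)*(t^4 + 2*t^3 - 21*t^2 - 62*t - 40) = (t - 5)*(t + 1)*(t^3 + 7*t^2 + 14*t + 8) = (t - 5)*(t + 1)*(t + 4)*(t^2 + 3*t + 2) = (t - 5)*(t + 1)*(t + 2)*(t + 4)*(t + 1)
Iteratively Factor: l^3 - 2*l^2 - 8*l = (l + 2)*(l^2 - 4*l) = l*(l + 2)*(l - 4)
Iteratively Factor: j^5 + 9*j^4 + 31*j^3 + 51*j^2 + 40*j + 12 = (j + 1)*(j^4 + 8*j^3 + 23*j^2 + 28*j + 12) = (j + 1)^2*(j^3 + 7*j^2 + 16*j + 12) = (j + 1)^2*(j + 2)*(j^2 + 5*j + 6) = (j + 1)^2*(j + 2)*(j + 3)*(j + 2)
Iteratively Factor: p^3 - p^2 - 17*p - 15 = (p + 1)*(p^2 - 2*p - 15) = (p - 5)*(p + 1)*(p + 3)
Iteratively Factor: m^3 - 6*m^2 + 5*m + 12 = (m - 3)*(m^2 - 3*m - 4) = (m - 4)*(m - 3)*(m + 1)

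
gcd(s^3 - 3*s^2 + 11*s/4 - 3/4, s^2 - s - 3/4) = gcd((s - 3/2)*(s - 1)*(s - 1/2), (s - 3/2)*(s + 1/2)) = s - 3/2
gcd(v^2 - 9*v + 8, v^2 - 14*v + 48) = v - 8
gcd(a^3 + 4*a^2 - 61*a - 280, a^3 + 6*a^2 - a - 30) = a + 5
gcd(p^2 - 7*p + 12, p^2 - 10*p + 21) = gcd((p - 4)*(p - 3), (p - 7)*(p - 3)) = p - 3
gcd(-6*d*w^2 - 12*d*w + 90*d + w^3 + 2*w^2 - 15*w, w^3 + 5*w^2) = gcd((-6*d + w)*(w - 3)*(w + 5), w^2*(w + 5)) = w + 5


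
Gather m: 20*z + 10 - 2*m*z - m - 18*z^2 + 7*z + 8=m*(-2*z - 1) - 18*z^2 + 27*z + 18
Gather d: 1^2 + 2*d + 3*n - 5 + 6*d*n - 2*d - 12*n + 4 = 6*d*n - 9*n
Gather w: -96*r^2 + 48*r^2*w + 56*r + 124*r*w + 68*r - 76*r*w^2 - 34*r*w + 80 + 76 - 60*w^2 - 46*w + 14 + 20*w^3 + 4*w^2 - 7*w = -96*r^2 + 124*r + 20*w^3 + w^2*(-76*r - 56) + w*(48*r^2 + 90*r - 53) + 170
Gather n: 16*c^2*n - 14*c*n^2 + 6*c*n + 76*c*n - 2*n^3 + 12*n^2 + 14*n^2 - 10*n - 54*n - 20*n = -2*n^3 + n^2*(26 - 14*c) + n*(16*c^2 + 82*c - 84)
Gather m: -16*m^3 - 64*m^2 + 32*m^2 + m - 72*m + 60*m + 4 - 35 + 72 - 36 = -16*m^3 - 32*m^2 - 11*m + 5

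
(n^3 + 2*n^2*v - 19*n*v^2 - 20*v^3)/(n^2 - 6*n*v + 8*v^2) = (-n^2 - 6*n*v - 5*v^2)/(-n + 2*v)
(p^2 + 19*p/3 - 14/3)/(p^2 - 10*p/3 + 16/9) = 3*(p + 7)/(3*p - 8)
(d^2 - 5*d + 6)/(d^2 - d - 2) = (d - 3)/(d + 1)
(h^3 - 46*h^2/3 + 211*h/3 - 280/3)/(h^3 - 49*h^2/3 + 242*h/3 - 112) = (h - 5)/(h - 6)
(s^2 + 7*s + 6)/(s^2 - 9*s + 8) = (s^2 + 7*s + 6)/(s^2 - 9*s + 8)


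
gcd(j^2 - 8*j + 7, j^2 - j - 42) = j - 7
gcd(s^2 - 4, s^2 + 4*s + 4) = s + 2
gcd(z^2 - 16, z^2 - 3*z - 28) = z + 4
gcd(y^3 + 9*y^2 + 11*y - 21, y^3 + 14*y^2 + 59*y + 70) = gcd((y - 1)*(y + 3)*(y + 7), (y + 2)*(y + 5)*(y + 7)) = y + 7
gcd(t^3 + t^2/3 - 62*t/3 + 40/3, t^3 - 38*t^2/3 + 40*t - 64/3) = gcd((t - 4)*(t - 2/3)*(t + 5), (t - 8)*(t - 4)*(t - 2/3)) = t^2 - 14*t/3 + 8/3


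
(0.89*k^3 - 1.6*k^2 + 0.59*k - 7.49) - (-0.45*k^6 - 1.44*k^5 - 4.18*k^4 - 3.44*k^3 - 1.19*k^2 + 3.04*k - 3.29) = 0.45*k^6 + 1.44*k^5 + 4.18*k^4 + 4.33*k^3 - 0.41*k^2 - 2.45*k - 4.2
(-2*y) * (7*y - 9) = -14*y^2 + 18*y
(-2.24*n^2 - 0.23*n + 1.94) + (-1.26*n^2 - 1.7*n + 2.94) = -3.5*n^2 - 1.93*n + 4.88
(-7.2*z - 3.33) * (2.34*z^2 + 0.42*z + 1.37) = -16.848*z^3 - 10.8162*z^2 - 11.2626*z - 4.5621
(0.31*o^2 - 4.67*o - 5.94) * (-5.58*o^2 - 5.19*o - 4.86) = -1.7298*o^4 + 24.4497*o^3 + 55.8759*o^2 + 53.5248*o + 28.8684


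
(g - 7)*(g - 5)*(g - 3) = g^3 - 15*g^2 + 71*g - 105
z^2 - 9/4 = (z - 3/2)*(z + 3/2)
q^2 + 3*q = q*(q + 3)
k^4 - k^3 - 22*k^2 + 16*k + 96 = (k - 4)*(k - 3)*(k + 2)*(k + 4)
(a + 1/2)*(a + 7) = a^2 + 15*a/2 + 7/2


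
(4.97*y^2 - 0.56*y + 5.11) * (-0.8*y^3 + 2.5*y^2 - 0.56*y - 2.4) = -3.976*y^5 + 12.873*y^4 - 8.2712*y^3 + 1.1606*y^2 - 1.5176*y - 12.264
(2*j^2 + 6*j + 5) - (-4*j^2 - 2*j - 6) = 6*j^2 + 8*j + 11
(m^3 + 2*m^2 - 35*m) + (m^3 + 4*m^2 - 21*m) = 2*m^3 + 6*m^2 - 56*m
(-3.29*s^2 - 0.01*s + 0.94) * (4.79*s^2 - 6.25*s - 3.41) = -15.7591*s^4 + 20.5146*s^3 + 15.784*s^2 - 5.8409*s - 3.2054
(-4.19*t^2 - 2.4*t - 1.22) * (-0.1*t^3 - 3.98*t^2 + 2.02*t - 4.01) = 0.419*t^5 + 16.9162*t^4 + 1.2102*t^3 + 16.8095*t^2 + 7.1596*t + 4.8922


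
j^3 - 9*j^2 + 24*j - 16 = (j - 4)^2*(j - 1)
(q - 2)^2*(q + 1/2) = q^3 - 7*q^2/2 + 2*q + 2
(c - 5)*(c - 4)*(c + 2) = c^3 - 7*c^2 + 2*c + 40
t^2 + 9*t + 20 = (t + 4)*(t + 5)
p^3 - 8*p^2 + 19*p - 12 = (p - 4)*(p - 3)*(p - 1)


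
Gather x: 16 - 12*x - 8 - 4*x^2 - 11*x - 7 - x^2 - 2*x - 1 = -5*x^2 - 25*x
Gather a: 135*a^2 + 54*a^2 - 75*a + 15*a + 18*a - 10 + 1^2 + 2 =189*a^2 - 42*a - 7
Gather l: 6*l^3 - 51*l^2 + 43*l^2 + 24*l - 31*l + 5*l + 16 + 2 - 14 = 6*l^3 - 8*l^2 - 2*l + 4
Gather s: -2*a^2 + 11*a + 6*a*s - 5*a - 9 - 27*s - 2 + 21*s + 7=-2*a^2 + 6*a + s*(6*a - 6) - 4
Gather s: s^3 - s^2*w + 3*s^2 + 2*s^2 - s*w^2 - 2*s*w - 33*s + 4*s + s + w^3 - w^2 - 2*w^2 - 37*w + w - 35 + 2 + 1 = s^3 + s^2*(5 - w) + s*(-w^2 - 2*w - 28) + w^3 - 3*w^2 - 36*w - 32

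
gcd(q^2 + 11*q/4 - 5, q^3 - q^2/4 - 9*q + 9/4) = 1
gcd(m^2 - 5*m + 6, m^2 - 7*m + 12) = m - 3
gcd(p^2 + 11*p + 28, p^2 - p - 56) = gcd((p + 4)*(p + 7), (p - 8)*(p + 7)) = p + 7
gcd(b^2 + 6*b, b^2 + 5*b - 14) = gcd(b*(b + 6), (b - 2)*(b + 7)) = 1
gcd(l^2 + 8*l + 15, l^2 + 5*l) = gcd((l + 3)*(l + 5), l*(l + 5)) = l + 5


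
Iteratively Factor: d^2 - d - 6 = (d + 2)*(d - 3)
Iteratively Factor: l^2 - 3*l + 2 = (l - 1)*(l - 2)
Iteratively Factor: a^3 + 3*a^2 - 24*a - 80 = (a + 4)*(a^2 - a - 20) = (a - 5)*(a + 4)*(a + 4)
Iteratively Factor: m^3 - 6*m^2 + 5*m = (m - 5)*(m^2 - m) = (m - 5)*(m - 1)*(m)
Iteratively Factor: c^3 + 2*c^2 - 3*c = (c)*(c^2 + 2*c - 3) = c*(c - 1)*(c + 3)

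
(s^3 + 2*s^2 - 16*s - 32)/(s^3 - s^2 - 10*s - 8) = (s + 4)/(s + 1)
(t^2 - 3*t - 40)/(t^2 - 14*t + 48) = (t + 5)/(t - 6)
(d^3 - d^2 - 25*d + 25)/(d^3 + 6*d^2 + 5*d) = (d^2 - 6*d + 5)/(d*(d + 1))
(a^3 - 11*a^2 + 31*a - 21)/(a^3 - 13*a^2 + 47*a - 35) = (a - 3)/(a - 5)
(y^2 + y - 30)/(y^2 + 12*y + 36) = (y - 5)/(y + 6)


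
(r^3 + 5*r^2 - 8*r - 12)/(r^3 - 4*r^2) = (r^3 + 5*r^2 - 8*r - 12)/(r^2*(r - 4))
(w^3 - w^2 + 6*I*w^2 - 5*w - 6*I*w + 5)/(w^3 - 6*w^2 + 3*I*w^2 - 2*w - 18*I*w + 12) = (w^2 + w*(-1 + 5*I) - 5*I)/(w^2 + 2*w*(-3 + I) - 12*I)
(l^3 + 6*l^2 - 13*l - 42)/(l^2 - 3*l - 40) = (-l^3 - 6*l^2 + 13*l + 42)/(-l^2 + 3*l + 40)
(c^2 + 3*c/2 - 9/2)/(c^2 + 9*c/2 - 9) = (c + 3)/(c + 6)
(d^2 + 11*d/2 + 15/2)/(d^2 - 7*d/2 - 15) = (d + 3)/(d - 6)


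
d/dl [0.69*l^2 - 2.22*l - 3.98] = 1.38*l - 2.22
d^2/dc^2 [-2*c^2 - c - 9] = -4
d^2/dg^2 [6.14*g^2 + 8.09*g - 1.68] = 12.2800000000000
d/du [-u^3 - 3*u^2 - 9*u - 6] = -3*u^2 - 6*u - 9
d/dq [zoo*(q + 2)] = zoo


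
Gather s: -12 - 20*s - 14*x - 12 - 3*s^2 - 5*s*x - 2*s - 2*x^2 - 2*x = -3*s^2 + s*(-5*x - 22) - 2*x^2 - 16*x - 24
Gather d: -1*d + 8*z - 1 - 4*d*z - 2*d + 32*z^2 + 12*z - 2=d*(-4*z - 3) + 32*z^2 + 20*z - 3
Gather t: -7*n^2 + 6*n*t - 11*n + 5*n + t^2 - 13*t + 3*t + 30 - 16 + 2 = -7*n^2 - 6*n + t^2 + t*(6*n - 10) + 16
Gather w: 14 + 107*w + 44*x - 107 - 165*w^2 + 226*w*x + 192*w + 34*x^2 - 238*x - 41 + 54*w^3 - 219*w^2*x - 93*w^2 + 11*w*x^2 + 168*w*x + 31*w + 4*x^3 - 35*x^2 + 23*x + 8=54*w^3 + w^2*(-219*x - 258) + w*(11*x^2 + 394*x + 330) + 4*x^3 - x^2 - 171*x - 126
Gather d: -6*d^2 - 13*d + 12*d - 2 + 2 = -6*d^2 - d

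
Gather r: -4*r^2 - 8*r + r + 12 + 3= -4*r^2 - 7*r + 15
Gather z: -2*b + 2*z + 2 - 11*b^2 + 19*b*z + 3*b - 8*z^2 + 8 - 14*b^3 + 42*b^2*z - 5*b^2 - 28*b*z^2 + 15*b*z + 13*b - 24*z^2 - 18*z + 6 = -14*b^3 - 16*b^2 + 14*b + z^2*(-28*b - 32) + z*(42*b^2 + 34*b - 16) + 16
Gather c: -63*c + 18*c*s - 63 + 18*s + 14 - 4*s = c*(18*s - 63) + 14*s - 49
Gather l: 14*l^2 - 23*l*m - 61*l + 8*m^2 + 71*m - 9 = 14*l^2 + l*(-23*m - 61) + 8*m^2 + 71*m - 9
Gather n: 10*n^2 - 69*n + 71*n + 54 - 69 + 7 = 10*n^2 + 2*n - 8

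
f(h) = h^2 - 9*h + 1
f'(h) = 2*h - 9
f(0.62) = -4.20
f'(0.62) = -7.76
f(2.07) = -13.35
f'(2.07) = -4.86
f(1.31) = -9.07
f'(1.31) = -6.38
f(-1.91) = 21.84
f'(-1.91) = -12.82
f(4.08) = -19.07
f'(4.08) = -0.84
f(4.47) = -19.25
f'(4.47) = -0.06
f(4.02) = -19.02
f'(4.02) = -0.96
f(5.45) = -18.35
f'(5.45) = 1.90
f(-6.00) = 91.00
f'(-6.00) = -21.00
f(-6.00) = 91.00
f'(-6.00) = -21.00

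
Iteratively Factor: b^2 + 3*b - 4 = (b - 1)*(b + 4)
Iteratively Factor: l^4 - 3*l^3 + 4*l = (l + 1)*(l^3 - 4*l^2 + 4*l) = (l - 2)*(l + 1)*(l^2 - 2*l) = l*(l - 2)*(l + 1)*(l - 2)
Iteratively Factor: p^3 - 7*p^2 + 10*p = (p - 5)*(p^2 - 2*p) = p*(p - 5)*(p - 2)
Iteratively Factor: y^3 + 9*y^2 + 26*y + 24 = (y + 4)*(y^2 + 5*y + 6) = (y + 3)*(y + 4)*(y + 2)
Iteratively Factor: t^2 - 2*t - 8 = (t + 2)*(t - 4)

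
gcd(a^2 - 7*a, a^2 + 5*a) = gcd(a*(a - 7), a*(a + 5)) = a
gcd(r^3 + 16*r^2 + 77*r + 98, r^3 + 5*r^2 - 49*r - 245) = r + 7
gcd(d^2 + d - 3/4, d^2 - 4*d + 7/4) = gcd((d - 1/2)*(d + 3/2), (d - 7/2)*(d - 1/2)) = d - 1/2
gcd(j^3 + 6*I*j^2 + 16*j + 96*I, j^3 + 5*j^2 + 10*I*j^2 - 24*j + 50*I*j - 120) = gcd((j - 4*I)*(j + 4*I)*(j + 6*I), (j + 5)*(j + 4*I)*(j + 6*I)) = j^2 + 10*I*j - 24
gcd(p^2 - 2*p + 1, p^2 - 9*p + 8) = p - 1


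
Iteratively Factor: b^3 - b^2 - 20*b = (b - 5)*(b^2 + 4*b) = b*(b - 5)*(b + 4)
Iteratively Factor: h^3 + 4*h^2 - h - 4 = (h + 4)*(h^2 - 1) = (h + 1)*(h + 4)*(h - 1)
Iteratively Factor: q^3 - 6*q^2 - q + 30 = (q + 2)*(q^2 - 8*q + 15) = (q - 5)*(q + 2)*(q - 3)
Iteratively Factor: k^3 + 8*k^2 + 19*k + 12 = (k + 3)*(k^2 + 5*k + 4) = (k + 3)*(k + 4)*(k + 1)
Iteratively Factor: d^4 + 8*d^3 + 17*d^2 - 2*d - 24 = (d + 4)*(d^3 + 4*d^2 + d - 6) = (d + 3)*(d + 4)*(d^2 + d - 2) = (d + 2)*(d + 3)*(d + 4)*(d - 1)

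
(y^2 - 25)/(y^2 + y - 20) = (y - 5)/(y - 4)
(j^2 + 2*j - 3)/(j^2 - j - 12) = (j - 1)/(j - 4)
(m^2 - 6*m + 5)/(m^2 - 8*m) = (m^2 - 6*m + 5)/(m*(m - 8))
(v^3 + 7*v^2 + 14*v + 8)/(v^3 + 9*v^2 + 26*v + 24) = (v + 1)/(v + 3)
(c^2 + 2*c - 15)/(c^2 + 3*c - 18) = (c + 5)/(c + 6)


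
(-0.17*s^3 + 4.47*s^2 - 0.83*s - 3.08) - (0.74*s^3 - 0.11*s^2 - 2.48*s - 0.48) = -0.91*s^3 + 4.58*s^2 + 1.65*s - 2.6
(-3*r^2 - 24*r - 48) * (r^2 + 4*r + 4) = -3*r^4 - 36*r^3 - 156*r^2 - 288*r - 192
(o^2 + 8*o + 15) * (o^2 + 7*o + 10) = o^4 + 15*o^3 + 81*o^2 + 185*o + 150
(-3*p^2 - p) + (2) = -3*p^2 - p + 2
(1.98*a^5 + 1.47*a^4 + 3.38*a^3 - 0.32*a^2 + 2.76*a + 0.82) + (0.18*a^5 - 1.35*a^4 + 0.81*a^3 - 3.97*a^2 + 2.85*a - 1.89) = 2.16*a^5 + 0.12*a^4 + 4.19*a^3 - 4.29*a^2 + 5.61*a - 1.07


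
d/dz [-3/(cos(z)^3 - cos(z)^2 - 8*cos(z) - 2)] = 3*(-3*cos(z)^2 + 2*cos(z) + 8)*sin(z)/(-cos(z)^3 + cos(z)^2 + 8*cos(z) + 2)^2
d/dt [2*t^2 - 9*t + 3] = 4*t - 9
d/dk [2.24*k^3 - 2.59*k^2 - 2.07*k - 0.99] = 6.72*k^2 - 5.18*k - 2.07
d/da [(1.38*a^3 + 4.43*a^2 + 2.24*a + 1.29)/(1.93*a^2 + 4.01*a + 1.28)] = (2.6634*a^4 + 11.0676*a^3 + 18.7403*a^2 + 6.3614*a - 2.3057)/(3.7249*a^4 + 15.4786*a^3 + 21.0209*a^2 + 10.2656*a + 1.6384)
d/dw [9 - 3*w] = -3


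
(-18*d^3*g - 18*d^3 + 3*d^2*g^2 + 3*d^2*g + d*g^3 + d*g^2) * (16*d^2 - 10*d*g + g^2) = -288*d^5*g - 288*d^5 + 228*d^4*g^2 + 228*d^4*g - 32*d^3*g^3 - 32*d^3*g^2 - 7*d^2*g^4 - 7*d^2*g^3 + d*g^5 + d*g^4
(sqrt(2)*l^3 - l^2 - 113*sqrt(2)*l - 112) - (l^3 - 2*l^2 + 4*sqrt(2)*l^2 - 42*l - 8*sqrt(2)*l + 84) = -l^3 + sqrt(2)*l^3 - 4*sqrt(2)*l^2 + l^2 - 105*sqrt(2)*l + 42*l - 196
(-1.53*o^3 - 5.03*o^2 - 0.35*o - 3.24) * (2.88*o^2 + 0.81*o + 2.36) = -4.4064*o^5 - 15.7257*o^4 - 8.6931*o^3 - 21.4855*o^2 - 3.4504*o - 7.6464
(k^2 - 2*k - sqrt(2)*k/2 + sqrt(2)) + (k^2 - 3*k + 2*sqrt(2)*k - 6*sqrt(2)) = 2*k^2 - 5*k + 3*sqrt(2)*k/2 - 5*sqrt(2)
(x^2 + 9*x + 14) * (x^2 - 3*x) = x^4 + 6*x^3 - 13*x^2 - 42*x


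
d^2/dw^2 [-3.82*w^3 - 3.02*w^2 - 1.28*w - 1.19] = -22.92*w - 6.04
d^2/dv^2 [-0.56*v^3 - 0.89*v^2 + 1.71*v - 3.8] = -3.36*v - 1.78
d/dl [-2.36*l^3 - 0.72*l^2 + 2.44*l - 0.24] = -7.08*l^2 - 1.44*l + 2.44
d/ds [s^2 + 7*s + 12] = 2*s + 7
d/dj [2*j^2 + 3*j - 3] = 4*j + 3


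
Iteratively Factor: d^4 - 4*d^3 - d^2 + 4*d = (d - 4)*(d^3 - d) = (d - 4)*(d - 1)*(d^2 + d) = (d - 4)*(d - 1)*(d + 1)*(d)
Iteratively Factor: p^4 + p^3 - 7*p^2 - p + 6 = (p + 1)*(p^3 - 7*p + 6) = (p - 1)*(p + 1)*(p^2 + p - 6) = (p - 2)*(p - 1)*(p + 1)*(p + 3)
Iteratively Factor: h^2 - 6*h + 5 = (h - 5)*(h - 1)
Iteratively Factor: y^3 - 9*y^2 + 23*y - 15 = (y - 3)*(y^2 - 6*y + 5) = (y - 3)*(y - 1)*(y - 5)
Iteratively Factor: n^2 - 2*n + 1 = (n - 1)*(n - 1)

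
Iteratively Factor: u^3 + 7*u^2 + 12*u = (u + 3)*(u^2 + 4*u) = (u + 3)*(u + 4)*(u)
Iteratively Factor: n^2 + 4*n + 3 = (n + 1)*(n + 3)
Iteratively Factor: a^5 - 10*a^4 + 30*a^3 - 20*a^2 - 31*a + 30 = (a + 1)*(a^4 - 11*a^3 + 41*a^2 - 61*a + 30) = (a - 3)*(a + 1)*(a^3 - 8*a^2 + 17*a - 10) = (a - 3)*(a - 1)*(a + 1)*(a^2 - 7*a + 10) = (a - 5)*(a - 3)*(a - 1)*(a + 1)*(a - 2)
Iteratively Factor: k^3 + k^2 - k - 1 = (k + 1)*(k^2 - 1) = (k + 1)^2*(k - 1)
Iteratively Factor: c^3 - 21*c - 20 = (c + 1)*(c^2 - c - 20) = (c - 5)*(c + 1)*(c + 4)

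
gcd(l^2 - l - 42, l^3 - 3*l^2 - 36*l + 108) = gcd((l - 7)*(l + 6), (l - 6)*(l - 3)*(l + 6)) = l + 6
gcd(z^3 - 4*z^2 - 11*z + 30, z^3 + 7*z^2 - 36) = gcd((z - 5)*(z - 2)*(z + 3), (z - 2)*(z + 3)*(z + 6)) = z^2 + z - 6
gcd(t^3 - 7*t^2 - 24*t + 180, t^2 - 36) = t - 6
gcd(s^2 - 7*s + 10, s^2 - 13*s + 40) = s - 5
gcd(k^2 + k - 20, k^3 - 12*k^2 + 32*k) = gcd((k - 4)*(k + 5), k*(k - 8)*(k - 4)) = k - 4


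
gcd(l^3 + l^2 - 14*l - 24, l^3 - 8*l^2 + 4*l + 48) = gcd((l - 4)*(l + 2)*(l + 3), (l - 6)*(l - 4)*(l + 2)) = l^2 - 2*l - 8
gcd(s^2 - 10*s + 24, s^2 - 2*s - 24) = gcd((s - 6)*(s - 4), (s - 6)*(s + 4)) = s - 6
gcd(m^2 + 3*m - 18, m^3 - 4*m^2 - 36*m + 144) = m + 6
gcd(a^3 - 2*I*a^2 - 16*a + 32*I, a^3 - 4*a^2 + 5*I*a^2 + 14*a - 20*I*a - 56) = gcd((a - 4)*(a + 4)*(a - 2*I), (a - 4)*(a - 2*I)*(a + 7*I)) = a^2 + a*(-4 - 2*I) + 8*I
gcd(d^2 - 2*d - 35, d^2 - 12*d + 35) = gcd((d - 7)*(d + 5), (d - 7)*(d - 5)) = d - 7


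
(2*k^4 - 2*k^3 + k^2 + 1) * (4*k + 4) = 8*k^5 - 4*k^3 + 4*k^2 + 4*k + 4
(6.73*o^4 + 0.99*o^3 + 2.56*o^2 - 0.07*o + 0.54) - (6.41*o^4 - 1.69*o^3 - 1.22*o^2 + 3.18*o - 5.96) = 0.32*o^4 + 2.68*o^3 + 3.78*o^2 - 3.25*o + 6.5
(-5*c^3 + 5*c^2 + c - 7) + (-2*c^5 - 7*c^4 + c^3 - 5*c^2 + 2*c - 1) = -2*c^5 - 7*c^4 - 4*c^3 + 3*c - 8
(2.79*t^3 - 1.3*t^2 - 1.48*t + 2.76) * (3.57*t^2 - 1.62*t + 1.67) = 9.9603*t^5 - 9.1608*t^4 + 1.4817*t^3 + 10.0798*t^2 - 6.9428*t + 4.6092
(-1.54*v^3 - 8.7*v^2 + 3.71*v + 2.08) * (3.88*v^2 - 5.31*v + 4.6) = -5.9752*v^5 - 25.5786*v^4 + 53.5078*v^3 - 51.6497*v^2 + 6.0212*v + 9.568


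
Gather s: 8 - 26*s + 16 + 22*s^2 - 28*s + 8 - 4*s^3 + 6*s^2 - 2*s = -4*s^3 + 28*s^2 - 56*s + 32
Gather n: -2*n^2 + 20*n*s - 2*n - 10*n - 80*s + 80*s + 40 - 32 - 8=-2*n^2 + n*(20*s - 12)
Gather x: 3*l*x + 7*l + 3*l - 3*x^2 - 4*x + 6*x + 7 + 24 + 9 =10*l - 3*x^2 + x*(3*l + 2) + 40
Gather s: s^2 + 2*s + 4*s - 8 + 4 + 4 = s^2 + 6*s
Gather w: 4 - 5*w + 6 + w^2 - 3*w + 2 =w^2 - 8*w + 12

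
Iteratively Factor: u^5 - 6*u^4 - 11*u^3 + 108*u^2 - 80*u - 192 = (u - 4)*(u^4 - 2*u^3 - 19*u^2 + 32*u + 48) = (u - 4)*(u - 3)*(u^3 + u^2 - 16*u - 16) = (u - 4)*(u - 3)*(u + 1)*(u^2 - 16) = (u - 4)^2*(u - 3)*(u + 1)*(u + 4)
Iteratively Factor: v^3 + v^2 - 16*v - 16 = (v + 4)*(v^2 - 3*v - 4) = (v - 4)*(v + 4)*(v + 1)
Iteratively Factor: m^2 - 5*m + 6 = (m - 2)*(m - 3)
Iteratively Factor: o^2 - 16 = (o - 4)*(o + 4)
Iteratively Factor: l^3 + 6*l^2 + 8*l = (l + 4)*(l^2 + 2*l) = l*(l + 4)*(l + 2)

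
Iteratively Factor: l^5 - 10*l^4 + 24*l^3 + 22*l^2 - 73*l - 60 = (l - 5)*(l^4 - 5*l^3 - l^2 + 17*l + 12) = (l - 5)*(l + 1)*(l^3 - 6*l^2 + 5*l + 12) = (l - 5)*(l - 4)*(l + 1)*(l^2 - 2*l - 3) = (l - 5)*(l - 4)*(l - 3)*(l + 1)*(l + 1)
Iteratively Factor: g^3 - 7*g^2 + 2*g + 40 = (g - 5)*(g^2 - 2*g - 8) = (g - 5)*(g + 2)*(g - 4)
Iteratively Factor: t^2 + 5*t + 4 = (t + 4)*(t + 1)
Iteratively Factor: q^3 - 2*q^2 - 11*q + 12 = (q - 1)*(q^2 - q - 12) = (q - 4)*(q - 1)*(q + 3)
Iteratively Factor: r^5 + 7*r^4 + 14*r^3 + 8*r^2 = (r + 1)*(r^4 + 6*r^3 + 8*r^2) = (r + 1)*(r + 4)*(r^3 + 2*r^2) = r*(r + 1)*(r + 4)*(r^2 + 2*r) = r^2*(r + 1)*(r + 4)*(r + 2)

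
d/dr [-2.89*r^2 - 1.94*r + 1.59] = -5.78*r - 1.94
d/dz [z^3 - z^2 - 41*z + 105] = 3*z^2 - 2*z - 41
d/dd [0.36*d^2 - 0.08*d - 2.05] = 0.72*d - 0.08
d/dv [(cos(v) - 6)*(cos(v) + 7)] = -sin(v) - sin(2*v)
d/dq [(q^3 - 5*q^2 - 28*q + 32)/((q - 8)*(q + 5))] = (q^2 + 10*q + 19)/(q^2 + 10*q + 25)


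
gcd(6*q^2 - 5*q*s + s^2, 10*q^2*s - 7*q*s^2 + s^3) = 2*q - s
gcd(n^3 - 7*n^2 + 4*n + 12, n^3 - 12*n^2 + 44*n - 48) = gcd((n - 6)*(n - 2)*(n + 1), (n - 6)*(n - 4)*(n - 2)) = n^2 - 8*n + 12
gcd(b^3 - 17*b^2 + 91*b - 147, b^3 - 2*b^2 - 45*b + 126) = b - 3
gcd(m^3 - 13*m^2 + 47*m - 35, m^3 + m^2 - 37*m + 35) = m^2 - 6*m + 5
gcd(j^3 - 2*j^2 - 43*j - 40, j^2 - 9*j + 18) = 1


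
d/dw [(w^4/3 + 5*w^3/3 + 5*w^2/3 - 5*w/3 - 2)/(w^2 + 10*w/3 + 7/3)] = (6*w^3 + 33*w^2 + 56*w + 25)/(9*w^2 + 42*w + 49)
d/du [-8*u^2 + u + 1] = 1 - 16*u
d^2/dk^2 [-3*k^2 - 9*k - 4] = -6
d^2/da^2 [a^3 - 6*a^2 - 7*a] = 6*a - 12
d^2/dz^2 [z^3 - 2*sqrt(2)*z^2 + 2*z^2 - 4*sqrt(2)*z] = 6*z - 4*sqrt(2) + 4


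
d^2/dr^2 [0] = 0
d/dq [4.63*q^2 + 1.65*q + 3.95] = 9.26*q + 1.65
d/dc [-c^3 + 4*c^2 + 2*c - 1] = -3*c^2 + 8*c + 2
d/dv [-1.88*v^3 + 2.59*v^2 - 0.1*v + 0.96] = -5.64*v^2 + 5.18*v - 0.1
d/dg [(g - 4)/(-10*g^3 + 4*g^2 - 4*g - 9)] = (20*g^3 - 124*g^2 + 32*g - 25)/(100*g^6 - 80*g^5 + 96*g^4 + 148*g^3 - 56*g^2 + 72*g + 81)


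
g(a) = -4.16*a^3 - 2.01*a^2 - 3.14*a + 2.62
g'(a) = -12.48*a^2 - 4.02*a - 3.14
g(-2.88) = 94.37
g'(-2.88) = -95.08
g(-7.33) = 1555.99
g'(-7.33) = -644.21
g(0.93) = -5.38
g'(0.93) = -17.67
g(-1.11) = 9.32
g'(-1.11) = -14.05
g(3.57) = -223.48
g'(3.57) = -176.55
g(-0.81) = 6.06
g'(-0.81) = -8.07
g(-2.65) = 74.24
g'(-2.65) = -80.13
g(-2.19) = 43.55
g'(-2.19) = -54.19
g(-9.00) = 2900.71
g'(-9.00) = -977.84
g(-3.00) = 106.27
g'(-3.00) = -103.40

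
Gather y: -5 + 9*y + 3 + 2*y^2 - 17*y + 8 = 2*y^2 - 8*y + 6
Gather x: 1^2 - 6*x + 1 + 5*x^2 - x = 5*x^2 - 7*x + 2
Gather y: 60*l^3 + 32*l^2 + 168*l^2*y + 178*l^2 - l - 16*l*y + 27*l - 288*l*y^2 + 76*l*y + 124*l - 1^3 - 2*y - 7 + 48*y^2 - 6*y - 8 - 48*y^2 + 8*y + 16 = 60*l^3 + 210*l^2 - 288*l*y^2 + 150*l + y*(168*l^2 + 60*l)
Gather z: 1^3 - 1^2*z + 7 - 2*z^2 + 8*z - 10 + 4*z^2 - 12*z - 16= 2*z^2 - 5*z - 18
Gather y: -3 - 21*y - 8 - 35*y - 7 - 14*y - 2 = -70*y - 20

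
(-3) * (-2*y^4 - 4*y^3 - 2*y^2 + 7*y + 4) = 6*y^4 + 12*y^3 + 6*y^2 - 21*y - 12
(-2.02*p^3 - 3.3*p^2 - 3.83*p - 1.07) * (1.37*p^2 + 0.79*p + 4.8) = -2.7674*p^5 - 6.1168*p^4 - 17.5501*p^3 - 20.3316*p^2 - 19.2293*p - 5.136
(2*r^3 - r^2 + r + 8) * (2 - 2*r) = -4*r^4 + 6*r^3 - 4*r^2 - 14*r + 16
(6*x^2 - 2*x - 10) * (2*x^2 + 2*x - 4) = 12*x^4 + 8*x^3 - 48*x^2 - 12*x + 40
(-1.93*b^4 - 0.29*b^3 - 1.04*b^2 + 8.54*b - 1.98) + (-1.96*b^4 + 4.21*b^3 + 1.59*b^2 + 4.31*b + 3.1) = -3.89*b^4 + 3.92*b^3 + 0.55*b^2 + 12.85*b + 1.12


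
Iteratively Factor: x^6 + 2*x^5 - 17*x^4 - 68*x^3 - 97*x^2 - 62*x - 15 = (x + 3)*(x^5 - x^4 - 14*x^3 - 26*x^2 - 19*x - 5) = (x - 5)*(x + 3)*(x^4 + 4*x^3 + 6*x^2 + 4*x + 1) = (x - 5)*(x + 1)*(x + 3)*(x^3 + 3*x^2 + 3*x + 1) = (x - 5)*(x + 1)^2*(x + 3)*(x^2 + 2*x + 1) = (x - 5)*(x + 1)^3*(x + 3)*(x + 1)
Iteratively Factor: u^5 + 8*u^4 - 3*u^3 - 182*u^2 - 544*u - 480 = (u - 5)*(u^4 + 13*u^3 + 62*u^2 + 128*u + 96) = (u - 5)*(u + 4)*(u^3 + 9*u^2 + 26*u + 24) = (u - 5)*(u + 2)*(u + 4)*(u^2 + 7*u + 12) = (u - 5)*(u + 2)*(u + 4)^2*(u + 3)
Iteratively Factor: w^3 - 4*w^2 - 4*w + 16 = (w - 2)*(w^2 - 2*w - 8) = (w - 2)*(w + 2)*(w - 4)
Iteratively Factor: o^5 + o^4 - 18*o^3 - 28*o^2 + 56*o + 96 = (o + 3)*(o^4 - 2*o^3 - 12*o^2 + 8*o + 32) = (o - 2)*(o + 3)*(o^3 - 12*o - 16) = (o - 2)*(o + 2)*(o + 3)*(o^2 - 2*o - 8) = (o - 2)*(o + 2)^2*(o + 3)*(o - 4)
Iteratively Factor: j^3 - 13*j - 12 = (j - 4)*(j^2 + 4*j + 3) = (j - 4)*(j + 3)*(j + 1)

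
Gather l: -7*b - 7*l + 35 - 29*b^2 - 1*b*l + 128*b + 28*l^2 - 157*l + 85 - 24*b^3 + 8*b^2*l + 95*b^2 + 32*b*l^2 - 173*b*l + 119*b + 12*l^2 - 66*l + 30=-24*b^3 + 66*b^2 + 240*b + l^2*(32*b + 40) + l*(8*b^2 - 174*b - 230) + 150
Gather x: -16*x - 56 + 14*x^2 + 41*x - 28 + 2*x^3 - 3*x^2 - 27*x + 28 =2*x^3 + 11*x^2 - 2*x - 56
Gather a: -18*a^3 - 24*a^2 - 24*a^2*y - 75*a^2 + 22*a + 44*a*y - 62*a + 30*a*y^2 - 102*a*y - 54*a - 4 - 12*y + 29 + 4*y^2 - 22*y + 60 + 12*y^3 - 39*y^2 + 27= -18*a^3 + a^2*(-24*y - 99) + a*(30*y^2 - 58*y - 94) + 12*y^3 - 35*y^2 - 34*y + 112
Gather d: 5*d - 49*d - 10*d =-54*d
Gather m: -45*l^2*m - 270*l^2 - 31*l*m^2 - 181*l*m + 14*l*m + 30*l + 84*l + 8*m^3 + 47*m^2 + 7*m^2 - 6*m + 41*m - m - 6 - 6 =-270*l^2 + 114*l + 8*m^3 + m^2*(54 - 31*l) + m*(-45*l^2 - 167*l + 34) - 12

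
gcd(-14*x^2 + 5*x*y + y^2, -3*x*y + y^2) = 1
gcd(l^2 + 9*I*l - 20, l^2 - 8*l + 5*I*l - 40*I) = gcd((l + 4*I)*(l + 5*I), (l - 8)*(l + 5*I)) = l + 5*I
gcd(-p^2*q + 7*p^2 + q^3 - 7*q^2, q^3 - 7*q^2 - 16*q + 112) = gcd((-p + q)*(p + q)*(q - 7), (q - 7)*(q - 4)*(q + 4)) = q - 7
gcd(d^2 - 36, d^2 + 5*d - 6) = d + 6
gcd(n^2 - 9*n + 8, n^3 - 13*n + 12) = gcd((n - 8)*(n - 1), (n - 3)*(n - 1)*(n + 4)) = n - 1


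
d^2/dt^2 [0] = 0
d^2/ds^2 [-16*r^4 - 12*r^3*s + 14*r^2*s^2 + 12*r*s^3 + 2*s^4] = 28*r^2 + 72*r*s + 24*s^2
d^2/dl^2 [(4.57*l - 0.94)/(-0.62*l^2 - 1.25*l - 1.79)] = (-(1.24*l + 1.25)*(2.48*l + 2.5)*(4.57*l - 0.94) + (17.0004*l + 10.2594)*(0.62*l^2 + 1.25*l + 1.79))/(0.62*l^2 + 1.25*l + 1.79)^3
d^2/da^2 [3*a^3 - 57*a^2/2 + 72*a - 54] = 18*a - 57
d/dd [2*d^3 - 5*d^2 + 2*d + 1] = 6*d^2 - 10*d + 2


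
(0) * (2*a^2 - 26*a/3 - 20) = 0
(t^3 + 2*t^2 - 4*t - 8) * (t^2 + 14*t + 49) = t^5 + 16*t^4 + 73*t^3 + 34*t^2 - 308*t - 392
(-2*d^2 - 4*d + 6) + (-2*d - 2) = -2*d^2 - 6*d + 4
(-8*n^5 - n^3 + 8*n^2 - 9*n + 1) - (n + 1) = -8*n^5 - n^3 + 8*n^2 - 10*n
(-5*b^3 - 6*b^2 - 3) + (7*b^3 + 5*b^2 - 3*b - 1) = 2*b^3 - b^2 - 3*b - 4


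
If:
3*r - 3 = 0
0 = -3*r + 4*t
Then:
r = 1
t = 3/4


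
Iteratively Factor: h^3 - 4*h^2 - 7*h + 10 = (h - 5)*(h^2 + h - 2) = (h - 5)*(h - 1)*(h + 2)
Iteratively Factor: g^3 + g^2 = (g)*(g^2 + g) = g*(g + 1)*(g)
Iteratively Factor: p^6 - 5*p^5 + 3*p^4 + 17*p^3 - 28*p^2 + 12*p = (p - 2)*(p^5 - 3*p^4 - 3*p^3 + 11*p^2 - 6*p) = (p - 2)*(p - 1)*(p^4 - 2*p^3 - 5*p^2 + 6*p) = p*(p - 2)*(p - 1)*(p^3 - 2*p^2 - 5*p + 6) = p*(p - 2)*(p - 1)*(p + 2)*(p^2 - 4*p + 3) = p*(p - 2)*(p - 1)^2*(p + 2)*(p - 3)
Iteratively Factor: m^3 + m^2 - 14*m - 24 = (m + 3)*(m^2 - 2*m - 8) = (m + 2)*(m + 3)*(m - 4)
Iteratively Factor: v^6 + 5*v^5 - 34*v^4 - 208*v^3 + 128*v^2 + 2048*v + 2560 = (v + 4)*(v^5 + v^4 - 38*v^3 - 56*v^2 + 352*v + 640) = (v + 2)*(v + 4)*(v^4 - v^3 - 36*v^2 + 16*v + 320) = (v - 4)*(v + 2)*(v + 4)*(v^3 + 3*v^2 - 24*v - 80) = (v - 4)*(v + 2)*(v + 4)^2*(v^2 - v - 20) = (v - 5)*(v - 4)*(v + 2)*(v + 4)^2*(v + 4)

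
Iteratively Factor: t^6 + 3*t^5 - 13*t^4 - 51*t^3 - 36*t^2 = (t)*(t^5 + 3*t^4 - 13*t^3 - 51*t^2 - 36*t) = t*(t - 4)*(t^4 + 7*t^3 + 15*t^2 + 9*t) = t*(t - 4)*(t + 1)*(t^3 + 6*t^2 + 9*t) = t*(t - 4)*(t + 1)*(t + 3)*(t^2 + 3*t) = t^2*(t - 4)*(t + 1)*(t + 3)*(t + 3)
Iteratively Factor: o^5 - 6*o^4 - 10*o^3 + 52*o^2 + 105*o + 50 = (o - 5)*(o^4 - o^3 - 15*o^2 - 23*o - 10) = (o - 5)*(o + 1)*(o^3 - 2*o^2 - 13*o - 10) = (o - 5)*(o + 1)^2*(o^2 - 3*o - 10) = (o - 5)*(o + 1)^2*(o + 2)*(o - 5)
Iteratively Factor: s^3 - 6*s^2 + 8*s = (s - 4)*(s^2 - 2*s) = s*(s - 4)*(s - 2)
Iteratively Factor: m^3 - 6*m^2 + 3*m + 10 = (m - 2)*(m^2 - 4*m - 5) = (m - 2)*(m + 1)*(m - 5)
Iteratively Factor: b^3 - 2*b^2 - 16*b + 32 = (b - 4)*(b^2 + 2*b - 8) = (b - 4)*(b + 4)*(b - 2)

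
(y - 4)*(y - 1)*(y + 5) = y^3 - 21*y + 20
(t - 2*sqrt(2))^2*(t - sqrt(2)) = t^3 - 5*sqrt(2)*t^2 + 16*t - 8*sqrt(2)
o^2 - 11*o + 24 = (o - 8)*(o - 3)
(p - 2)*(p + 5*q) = p^2 + 5*p*q - 2*p - 10*q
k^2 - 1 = (k - 1)*(k + 1)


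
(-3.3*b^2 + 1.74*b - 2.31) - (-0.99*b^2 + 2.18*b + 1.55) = -2.31*b^2 - 0.44*b - 3.86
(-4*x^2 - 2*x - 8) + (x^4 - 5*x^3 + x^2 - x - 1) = x^4 - 5*x^3 - 3*x^2 - 3*x - 9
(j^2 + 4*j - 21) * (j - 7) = j^3 - 3*j^2 - 49*j + 147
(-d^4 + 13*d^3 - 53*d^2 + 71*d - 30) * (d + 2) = -d^5 + 11*d^4 - 27*d^3 - 35*d^2 + 112*d - 60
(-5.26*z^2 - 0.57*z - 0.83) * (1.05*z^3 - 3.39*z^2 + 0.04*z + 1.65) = -5.523*z^5 + 17.2329*z^4 + 0.8504*z^3 - 5.8881*z^2 - 0.9737*z - 1.3695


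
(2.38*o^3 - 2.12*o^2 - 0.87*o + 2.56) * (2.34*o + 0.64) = 5.5692*o^4 - 3.4376*o^3 - 3.3926*o^2 + 5.4336*o + 1.6384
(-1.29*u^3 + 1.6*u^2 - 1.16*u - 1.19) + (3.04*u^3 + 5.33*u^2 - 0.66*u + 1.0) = 1.75*u^3 + 6.93*u^2 - 1.82*u - 0.19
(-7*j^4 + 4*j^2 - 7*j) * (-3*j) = 21*j^5 - 12*j^3 + 21*j^2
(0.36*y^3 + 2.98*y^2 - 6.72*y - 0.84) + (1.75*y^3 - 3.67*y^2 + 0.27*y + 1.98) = 2.11*y^3 - 0.69*y^2 - 6.45*y + 1.14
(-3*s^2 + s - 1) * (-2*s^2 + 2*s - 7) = 6*s^4 - 8*s^3 + 25*s^2 - 9*s + 7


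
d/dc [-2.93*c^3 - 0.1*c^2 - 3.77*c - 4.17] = -8.79*c^2 - 0.2*c - 3.77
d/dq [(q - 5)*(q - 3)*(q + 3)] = 3*q^2 - 10*q - 9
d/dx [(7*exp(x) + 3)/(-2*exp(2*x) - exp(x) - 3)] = ((4*exp(x) + 1)*(7*exp(x) + 3) - 14*exp(2*x) - 7*exp(x) - 21)*exp(x)/(2*exp(2*x) + exp(x) + 3)^2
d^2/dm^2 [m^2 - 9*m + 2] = 2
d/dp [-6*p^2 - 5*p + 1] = -12*p - 5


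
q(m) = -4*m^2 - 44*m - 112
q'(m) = -8*m - 44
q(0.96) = -157.93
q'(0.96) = -51.68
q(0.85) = -152.29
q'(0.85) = -50.80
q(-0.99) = -72.36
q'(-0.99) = -36.08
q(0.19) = -120.50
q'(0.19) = -45.52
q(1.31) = -176.50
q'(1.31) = -54.48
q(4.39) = -382.25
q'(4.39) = -79.12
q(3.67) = -327.36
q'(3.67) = -73.36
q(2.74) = -262.59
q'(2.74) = -65.92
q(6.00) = -520.00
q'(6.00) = -92.00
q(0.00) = -112.00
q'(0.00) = -44.00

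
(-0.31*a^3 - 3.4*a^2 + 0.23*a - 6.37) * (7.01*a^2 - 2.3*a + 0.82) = -2.1731*a^5 - 23.121*a^4 + 9.1781*a^3 - 47.9707*a^2 + 14.8396*a - 5.2234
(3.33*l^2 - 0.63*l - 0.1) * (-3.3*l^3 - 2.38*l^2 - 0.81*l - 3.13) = -10.989*l^5 - 5.8464*l^4 - 0.8679*l^3 - 9.6746*l^2 + 2.0529*l + 0.313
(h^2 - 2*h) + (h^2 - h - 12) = 2*h^2 - 3*h - 12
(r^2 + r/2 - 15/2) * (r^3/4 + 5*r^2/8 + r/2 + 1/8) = r^5/4 + 3*r^4/4 - 17*r^3/16 - 69*r^2/16 - 59*r/16 - 15/16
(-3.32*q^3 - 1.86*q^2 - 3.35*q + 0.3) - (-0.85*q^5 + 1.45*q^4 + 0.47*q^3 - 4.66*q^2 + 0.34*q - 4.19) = 0.85*q^5 - 1.45*q^4 - 3.79*q^3 + 2.8*q^2 - 3.69*q + 4.49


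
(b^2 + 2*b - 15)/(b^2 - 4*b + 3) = (b + 5)/(b - 1)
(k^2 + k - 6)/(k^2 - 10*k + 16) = (k + 3)/(k - 8)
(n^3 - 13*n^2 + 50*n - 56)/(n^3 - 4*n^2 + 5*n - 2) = (n^2 - 11*n + 28)/(n^2 - 2*n + 1)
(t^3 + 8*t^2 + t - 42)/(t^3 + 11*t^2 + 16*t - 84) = (t + 3)/(t + 6)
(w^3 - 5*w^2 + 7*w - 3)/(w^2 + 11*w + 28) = (w^3 - 5*w^2 + 7*w - 3)/(w^2 + 11*w + 28)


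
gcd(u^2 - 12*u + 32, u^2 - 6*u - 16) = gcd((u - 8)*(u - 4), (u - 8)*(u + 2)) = u - 8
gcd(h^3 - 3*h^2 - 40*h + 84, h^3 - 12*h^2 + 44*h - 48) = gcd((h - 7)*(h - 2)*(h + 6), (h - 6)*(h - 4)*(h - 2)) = h - 2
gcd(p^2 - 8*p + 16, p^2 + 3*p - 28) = p - 4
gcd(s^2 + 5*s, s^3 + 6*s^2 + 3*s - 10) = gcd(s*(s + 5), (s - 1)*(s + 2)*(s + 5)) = s + 5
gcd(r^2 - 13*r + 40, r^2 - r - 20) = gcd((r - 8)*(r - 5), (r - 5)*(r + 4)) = r - 5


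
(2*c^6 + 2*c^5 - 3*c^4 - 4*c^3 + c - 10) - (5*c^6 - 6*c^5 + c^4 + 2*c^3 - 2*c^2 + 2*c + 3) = -3*c^6 + 8*c^5 - 4*c^4 - 6*c^3 + 2*c^2 - c - 13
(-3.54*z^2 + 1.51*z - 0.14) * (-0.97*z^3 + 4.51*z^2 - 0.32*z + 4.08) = 3.4338*z^5 - 17.4301*z^4 + 8.0787*z^3 - 15.5578*z^2 + 6.2056*z - 0.5712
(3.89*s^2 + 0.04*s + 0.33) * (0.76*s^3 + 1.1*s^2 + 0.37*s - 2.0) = 2.9564*s^5 + 4.3094*s^4 + 1.7341*s^3 - 7.4022*s^2 + 0.0421*s - 0.66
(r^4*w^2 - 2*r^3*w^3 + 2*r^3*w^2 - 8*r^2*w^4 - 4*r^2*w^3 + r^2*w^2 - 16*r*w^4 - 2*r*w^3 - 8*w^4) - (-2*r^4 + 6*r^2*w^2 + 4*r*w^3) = r^4*w^2 + 2*r^4 - 2*r^3*w^3 + 2*r^3*w^2 - 8*r^2*w^4 - 4*r^2*w^3 - 5*r^2*w^2 - 16*r*w^4 - 6*r*w^3 - 8*w^4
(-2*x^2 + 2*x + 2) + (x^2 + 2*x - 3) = -x^2 + 4*x - 1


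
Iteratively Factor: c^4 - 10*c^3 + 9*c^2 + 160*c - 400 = (c - 4)*(c^3 - 6*c^2 - 15*c + 100) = (c - 4)*(c + 4)*(c^2 - 10*c + 25) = (c - 5)*(c - 4)*(c + 4)*(c - 5)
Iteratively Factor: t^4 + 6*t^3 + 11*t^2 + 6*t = (t + 2)*(t^3 + 4*t^2 + 3*t) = (t + 1)*(t + 2)*(t^2 + 3*t) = t*(t + 1)*(t + 2)*(t + 3)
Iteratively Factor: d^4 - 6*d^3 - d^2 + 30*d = (d + 2)*(d^3 - 8*d^2 + 15*d) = (d - 3)*(d + 2)*(d^2 - 5*d) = d*(d - 3)*(d + 2)*(d - 5)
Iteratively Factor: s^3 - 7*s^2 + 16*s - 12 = (s - 2)*(s^2 - 5*s + 6) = (s - 3)*(s - 2)*(s - 2)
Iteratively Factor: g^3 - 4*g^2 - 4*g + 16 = (g + 2)*(g^2 - 6*g + 8) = (g - 4)*(g + 2)*(g - 2)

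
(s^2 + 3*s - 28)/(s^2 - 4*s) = (s + 7)/s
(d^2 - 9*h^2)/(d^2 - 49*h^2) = (d^2 - 9*h^2)/(d^2 - 49*h^2)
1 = 1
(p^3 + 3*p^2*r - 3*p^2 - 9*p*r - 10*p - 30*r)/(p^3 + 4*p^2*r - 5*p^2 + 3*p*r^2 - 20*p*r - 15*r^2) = (p + 2)/(p + r)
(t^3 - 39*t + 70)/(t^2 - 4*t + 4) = (t^2 + 2*t - 35)/(t - 2)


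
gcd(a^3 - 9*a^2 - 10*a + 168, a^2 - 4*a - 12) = a - 6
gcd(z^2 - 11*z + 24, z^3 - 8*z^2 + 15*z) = z - 3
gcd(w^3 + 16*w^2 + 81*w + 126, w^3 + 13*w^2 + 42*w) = w^2 + 13*w + 42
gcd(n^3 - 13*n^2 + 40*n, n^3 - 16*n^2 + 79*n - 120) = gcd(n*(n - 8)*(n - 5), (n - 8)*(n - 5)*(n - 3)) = n^2 - 13*n + 40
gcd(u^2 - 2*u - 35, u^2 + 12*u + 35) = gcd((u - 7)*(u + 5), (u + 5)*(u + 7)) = u + 5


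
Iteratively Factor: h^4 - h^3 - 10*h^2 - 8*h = (h + 2)*(h^3 - 3*h^2 - 4*h) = h*(h + 2)*(h^2 - 3*h - 4) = h*(h - 4)*(h + 2)*(h + 1)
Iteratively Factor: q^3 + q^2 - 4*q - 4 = (q - 2)*(q^2 + 3*q + 2) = (q - 2)*(q + 2)*(q + 1)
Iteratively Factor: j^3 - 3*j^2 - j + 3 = (j - 3)*(j^2 - 1) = (j - 3)*(j + 1)*(j - 1)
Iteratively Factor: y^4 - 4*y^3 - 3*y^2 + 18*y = (y - 3)*(y^3 - y^2 - 6*y) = (y - 3)^2*(y^2 + 2*y) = y*(y - 3)^2*(y + 2)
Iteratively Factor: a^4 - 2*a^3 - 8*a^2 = (a - 4)*(a^3 + 2*a^2) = a*(a - 4)*(a^2 + 2*a) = a*(a - 4)*(a + 2)*(a)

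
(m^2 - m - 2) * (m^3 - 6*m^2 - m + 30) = m^5 - 7*m^4 + 3*m^3 + 43*m^2 - 28*m - 60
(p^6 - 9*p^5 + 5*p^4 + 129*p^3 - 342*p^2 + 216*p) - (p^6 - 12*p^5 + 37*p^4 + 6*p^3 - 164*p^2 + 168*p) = 3*p^5 - 32*p^4 + 123*p^3 - 178*p^2 + 48*p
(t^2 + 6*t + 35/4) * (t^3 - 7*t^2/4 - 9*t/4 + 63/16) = t^5 + 17*t^4/4 - 4*t^3 - 199*t^2/8 + 63*t/16 + 2205/64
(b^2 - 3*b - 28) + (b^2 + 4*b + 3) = 2*b^2 + b - 25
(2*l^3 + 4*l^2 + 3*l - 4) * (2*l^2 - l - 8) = 4*l^5 + 6*l^4 - 14*l^3 - 43*l^2 - 20*l + 32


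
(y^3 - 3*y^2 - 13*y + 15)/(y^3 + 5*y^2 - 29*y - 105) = (y - 1)/(y + 7)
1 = 1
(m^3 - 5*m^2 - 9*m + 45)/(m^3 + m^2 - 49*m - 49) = (m^3 - 5*m^2 - 9*m + 45)/(m^3 + m^2 - 49*m - 49)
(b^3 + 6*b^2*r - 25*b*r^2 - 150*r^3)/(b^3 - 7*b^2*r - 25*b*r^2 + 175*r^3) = (-b - 6*r)/(-b + 7*r)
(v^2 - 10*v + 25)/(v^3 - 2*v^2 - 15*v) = (v - 5)/(v*(v + 3))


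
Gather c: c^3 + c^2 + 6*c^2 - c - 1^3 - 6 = c^3 + 7*c^2 - c - 7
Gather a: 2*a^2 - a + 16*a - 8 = 2*a^2 + 15*a - 8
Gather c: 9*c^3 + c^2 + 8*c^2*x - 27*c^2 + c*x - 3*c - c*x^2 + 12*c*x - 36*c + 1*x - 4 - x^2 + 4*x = 9*c^3 + c^2*(8*x - 26) + c*(-x^2 + 13*x - 39) - x^2 + 5*x - 4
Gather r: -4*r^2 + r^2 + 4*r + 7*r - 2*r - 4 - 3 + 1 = -3*r^2 + 9*r - 6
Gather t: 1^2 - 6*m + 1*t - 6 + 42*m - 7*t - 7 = 36*m - 6*t - 12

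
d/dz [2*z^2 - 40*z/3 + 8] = 4*z - 40/3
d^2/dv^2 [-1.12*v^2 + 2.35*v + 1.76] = -2.24000000000000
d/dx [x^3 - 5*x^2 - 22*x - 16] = 3*x^2 - 10*x - 22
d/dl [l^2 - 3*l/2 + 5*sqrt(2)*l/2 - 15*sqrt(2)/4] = 2*l - 3/2 + 5*sqrt(2)/2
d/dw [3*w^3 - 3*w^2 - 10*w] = 9*w^2 - 6*w - 10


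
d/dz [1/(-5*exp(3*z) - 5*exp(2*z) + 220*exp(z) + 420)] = (3*exp(2*z) + 2*exp(z) - 44)*exp(z)/(5*(exp(3*z) + exp(2*z) - 44*exp(z) - 84)^2)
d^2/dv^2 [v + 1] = 0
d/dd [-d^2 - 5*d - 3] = -2*d - 5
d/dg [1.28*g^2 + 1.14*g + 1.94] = 2.56*g + 1.14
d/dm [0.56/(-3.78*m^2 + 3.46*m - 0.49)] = (4.2336*m - 1.9376)/(3.78*m^2 - 3.46*m + 0.49)^2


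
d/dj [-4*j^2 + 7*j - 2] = 7 - 8*j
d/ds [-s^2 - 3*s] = -2*s - 3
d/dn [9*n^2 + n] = 18*n + 1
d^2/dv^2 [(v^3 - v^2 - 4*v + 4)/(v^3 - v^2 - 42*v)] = 12*(19*v^5 - 15*v^4 + 267*v^3 - 82*v^2 + 84*v + 1176)/(v^3*(v^6 - 3*v^5 - 123*v^4 + 251*v^3 + 5166*v^2 - 5292*v - 74088))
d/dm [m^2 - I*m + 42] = 2*m - I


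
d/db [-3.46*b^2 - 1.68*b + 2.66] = -6.92*b - 1.68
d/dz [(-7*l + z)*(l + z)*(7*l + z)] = -49*l^2 + 2*l*z + 3*z^2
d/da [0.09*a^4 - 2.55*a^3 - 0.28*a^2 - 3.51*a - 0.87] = 0.36*a^3 - 7.65*a^2 - 0.56*a - 3.51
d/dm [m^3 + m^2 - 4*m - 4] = 3*m^2 + 2*m - 4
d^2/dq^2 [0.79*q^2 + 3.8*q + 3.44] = 1.58000000000000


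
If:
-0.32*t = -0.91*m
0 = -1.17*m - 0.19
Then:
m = -0.16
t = -0.46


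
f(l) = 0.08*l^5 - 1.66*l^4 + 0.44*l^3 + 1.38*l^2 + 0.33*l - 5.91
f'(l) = 0.4*l^4 - 6.64*l^3 + 1.32*l^2 + 2.76*l + 0.33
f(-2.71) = -106.65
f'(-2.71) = 156.27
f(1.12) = -5.66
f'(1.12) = -3.62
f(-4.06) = -553.24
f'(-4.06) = 563.94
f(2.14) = -25.80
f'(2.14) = -44.40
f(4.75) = -577.66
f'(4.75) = -464.77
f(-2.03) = -35.52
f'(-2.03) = 62.51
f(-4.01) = -525.59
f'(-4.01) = 542.07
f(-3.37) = -257.07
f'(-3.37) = 311.74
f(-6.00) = -2826.69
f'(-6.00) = 1983.93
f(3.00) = -95.64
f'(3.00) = -126.39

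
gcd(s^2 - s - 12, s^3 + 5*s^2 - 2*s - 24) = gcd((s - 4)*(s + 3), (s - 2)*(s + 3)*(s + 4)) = s + 3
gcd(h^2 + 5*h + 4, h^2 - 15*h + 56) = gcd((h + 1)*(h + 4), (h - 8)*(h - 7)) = 1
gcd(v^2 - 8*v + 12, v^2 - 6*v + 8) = v - 2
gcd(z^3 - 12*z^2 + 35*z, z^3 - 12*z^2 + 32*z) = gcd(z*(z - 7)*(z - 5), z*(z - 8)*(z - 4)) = z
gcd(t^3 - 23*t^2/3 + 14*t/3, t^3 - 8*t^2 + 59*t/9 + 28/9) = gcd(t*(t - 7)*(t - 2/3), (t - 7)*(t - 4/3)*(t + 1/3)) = t - 7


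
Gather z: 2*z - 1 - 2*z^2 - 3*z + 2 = -2*z^2 - z + 1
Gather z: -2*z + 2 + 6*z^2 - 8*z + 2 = 6*z^2 - 10*z + 4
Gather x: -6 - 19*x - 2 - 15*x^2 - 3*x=-15*x^2 - 22*x - 8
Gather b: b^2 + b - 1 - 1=b^2 + b - 2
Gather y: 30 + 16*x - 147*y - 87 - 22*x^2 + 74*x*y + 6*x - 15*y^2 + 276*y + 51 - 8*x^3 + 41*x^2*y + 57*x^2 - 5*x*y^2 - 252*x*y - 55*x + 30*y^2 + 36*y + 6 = -8*x^3 + 35*x^2 - 33*x + y^2*(15 - 5*x) + y*(41*x^2 - 178*x + 165)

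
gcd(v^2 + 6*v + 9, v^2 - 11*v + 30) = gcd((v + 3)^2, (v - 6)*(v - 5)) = 1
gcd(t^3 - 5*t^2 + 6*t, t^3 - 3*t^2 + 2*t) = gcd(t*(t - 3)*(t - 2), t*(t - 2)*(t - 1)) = t^2 - 2*t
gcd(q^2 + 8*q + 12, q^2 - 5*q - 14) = q + 2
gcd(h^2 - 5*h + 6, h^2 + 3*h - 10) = h - 2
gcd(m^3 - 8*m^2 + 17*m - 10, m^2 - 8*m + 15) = m - 5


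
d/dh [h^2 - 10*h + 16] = 2*h - 10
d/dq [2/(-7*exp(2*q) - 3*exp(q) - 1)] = (28*exp(q) + 6)*exp(q)/(7*exp(2*q) + 3*exp(q) + 1)^2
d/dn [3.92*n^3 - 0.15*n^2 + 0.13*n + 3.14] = 11.76*n^2 - 0.3*n + 0.13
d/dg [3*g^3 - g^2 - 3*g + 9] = 9*g^2 - 2*g - 3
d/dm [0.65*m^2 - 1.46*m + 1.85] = 1.3*m - 1.46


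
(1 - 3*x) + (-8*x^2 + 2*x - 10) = -8*x^2 - x - 9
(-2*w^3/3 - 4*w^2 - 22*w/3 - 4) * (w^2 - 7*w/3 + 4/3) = -2*w^5/3 - 22*w^4/9 + 10*w^3/9 + 70*w^2/9 - 4*w/9 - 16/3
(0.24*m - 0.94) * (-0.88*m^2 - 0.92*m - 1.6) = -0.2112*m^3 + 0.6064*m^2 + 0.4808*m + 1.504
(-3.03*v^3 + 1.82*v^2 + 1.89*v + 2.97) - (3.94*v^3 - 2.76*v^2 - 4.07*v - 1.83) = -6.97*v^3 + 4.58*v^2 + 5.96*v + 4.8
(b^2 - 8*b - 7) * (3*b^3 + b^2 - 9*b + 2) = 3*b^5 - 23*b^4 - 38*b^3 + 67*b^2 + 47*b - 14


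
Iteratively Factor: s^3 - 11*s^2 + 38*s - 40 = (s - 4)*(s^2 - 7*s + 10) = (s - 4)*(s - 2)*(s - 5)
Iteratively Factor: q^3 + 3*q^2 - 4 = (q + 2)*(q^2 + q - 2) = (q - 1)*(q + 2)*(q + 2)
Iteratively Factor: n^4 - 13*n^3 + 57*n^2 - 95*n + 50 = (n - 1)*(n^3 - 12*n^2 + 45*n - 50) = (n - 5)*(n - 1)*(n^2 - 7*n + 10) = (n - 5)^2*(n - 1)*(n - 2)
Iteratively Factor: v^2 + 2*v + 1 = (v + 1)*(v + 1)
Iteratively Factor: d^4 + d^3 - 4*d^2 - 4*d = (d + 1)*(d^3 - 4*d) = (d + 1)*(d + 2)*(d^2 - 2*d) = d*(d + 1)*(d + 2)*(d - 2)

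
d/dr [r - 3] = 1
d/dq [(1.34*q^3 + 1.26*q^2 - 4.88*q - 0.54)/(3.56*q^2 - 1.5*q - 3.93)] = (4.7704*q^4 - 4.02*q^3 - 0.315800000000003*q^2 - 6.0588*q + 18.3684)/(12.6736*q^4 - 10.68*q^3 - 25.7316*q^2 + 11.79*q + 15.4449)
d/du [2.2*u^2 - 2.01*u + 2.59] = 4.4*u - 2.01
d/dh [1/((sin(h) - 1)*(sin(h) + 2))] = -(sin(2*h) + cos(h))/((sin(h) - 1)^2*(sin(h) + 2)^2)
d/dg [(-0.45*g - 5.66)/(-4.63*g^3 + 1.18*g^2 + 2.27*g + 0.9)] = (-4.167*g^3 - 78.0864*g^2 + 13.3576*g + 12.4432)/(21.4369*g^6 - 10.9268*g^5 - 19.6278*g^4 - 2.9768*g^3 + 7.2769*g^2 + 4.086*g + 0.81)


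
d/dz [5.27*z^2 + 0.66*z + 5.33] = 10.54*z + 0.66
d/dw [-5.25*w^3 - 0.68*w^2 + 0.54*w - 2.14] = -15.75*w^2 - 1.36*w + 0.54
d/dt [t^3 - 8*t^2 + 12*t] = 3*t^2 - 16*t + 12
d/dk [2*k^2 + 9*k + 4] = 4*k + 9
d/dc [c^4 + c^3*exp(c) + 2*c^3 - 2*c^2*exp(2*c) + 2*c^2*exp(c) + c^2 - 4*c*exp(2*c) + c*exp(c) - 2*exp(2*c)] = c^3*exp(c) + 4*c^3 - 4*c^2*exp(2*c) + 5*c^2*exp(c) + 6*c^2 - 12*c*exp(2*c) + 5*c*exp(c) + 2*c - 8*exp(2*c) + exp(c)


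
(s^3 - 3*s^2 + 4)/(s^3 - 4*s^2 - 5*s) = (s^2 - 4*s + 4)/(s*(s - 5))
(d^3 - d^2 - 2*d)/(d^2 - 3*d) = (d^2 - d - 2)/(d - 3)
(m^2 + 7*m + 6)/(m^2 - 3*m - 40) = (m^2 + 7*m + 6)/(m^2 - 3*m - 40)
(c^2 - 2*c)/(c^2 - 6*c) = (c - 2)/(c - 6)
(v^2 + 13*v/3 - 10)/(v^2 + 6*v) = (v - 5/3)/v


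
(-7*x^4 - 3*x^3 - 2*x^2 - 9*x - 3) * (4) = -28*x^4 - 12*x^3 - 8*x^2 - 36*x - 12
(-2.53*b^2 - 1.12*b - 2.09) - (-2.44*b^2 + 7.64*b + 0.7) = -0.0899999999999999*b^2 - 8.76*b - 2.79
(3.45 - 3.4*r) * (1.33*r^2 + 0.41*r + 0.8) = -4.522*r^3 + 3.1945*r^2 - 1.3055*r + 2.76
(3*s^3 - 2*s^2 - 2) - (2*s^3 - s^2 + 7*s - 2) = s^3 - s^2 - 7*s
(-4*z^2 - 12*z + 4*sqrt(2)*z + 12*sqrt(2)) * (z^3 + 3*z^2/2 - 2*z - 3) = -4*z^5 - 18*z^4 + 4*sqrt(2)*z^4 - 10*z^3 + 18*sqrt(2)*z^3 + 10*sqrt(2)*z^2 + 36*z^2 - 36*sqrt(2)*z + 36*z - 36*sqrt(2)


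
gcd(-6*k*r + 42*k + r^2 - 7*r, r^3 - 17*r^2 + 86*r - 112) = r - 7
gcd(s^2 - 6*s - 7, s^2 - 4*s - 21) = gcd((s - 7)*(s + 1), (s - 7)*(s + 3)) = s - 7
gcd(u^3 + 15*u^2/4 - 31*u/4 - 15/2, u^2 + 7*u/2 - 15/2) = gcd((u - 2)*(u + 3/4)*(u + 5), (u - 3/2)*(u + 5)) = u + 5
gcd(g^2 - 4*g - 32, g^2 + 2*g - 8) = g + 4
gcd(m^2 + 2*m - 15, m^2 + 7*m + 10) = m + 5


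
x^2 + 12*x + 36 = (x + 6)^2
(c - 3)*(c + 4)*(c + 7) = c^3 + 8*c^2 - 5*c - 84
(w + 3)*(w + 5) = w^2 + 8*w + 15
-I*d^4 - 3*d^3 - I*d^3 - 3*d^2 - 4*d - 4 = (d - 2*I)^2*(d + I)*(-I*d - I)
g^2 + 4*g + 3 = (g + 1)*(g + 3)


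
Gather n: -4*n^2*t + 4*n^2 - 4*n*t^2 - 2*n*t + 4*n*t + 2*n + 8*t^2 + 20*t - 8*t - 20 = n^2*(4 - 4*t) + n*(-4*t^2 + 2*t + 2) + 8*t^2 + 12*t - 20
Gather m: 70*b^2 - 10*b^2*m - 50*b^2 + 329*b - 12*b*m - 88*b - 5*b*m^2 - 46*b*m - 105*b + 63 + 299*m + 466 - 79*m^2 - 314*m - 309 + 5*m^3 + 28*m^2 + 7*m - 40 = 20*b^2 + 136*b + 5*m^3 + m^2*(-5*b - 51) + m*(-10*b^2 - 58*b - 8) + 180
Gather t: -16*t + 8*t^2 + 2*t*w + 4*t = 8*t^2 + t*(2*w - 12)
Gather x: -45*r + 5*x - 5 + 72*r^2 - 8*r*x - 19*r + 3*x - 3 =72*r^2 - 64*r + x*(8 - 8*r) - 8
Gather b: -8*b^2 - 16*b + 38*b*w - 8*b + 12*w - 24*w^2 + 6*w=-8*b^2 + b*(38*w - 24) - 24*w^2 + 18*w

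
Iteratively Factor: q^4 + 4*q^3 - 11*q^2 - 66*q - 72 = (q + 3)*(q^3 + q^2 - 14*q - 24) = (q + 2)*(q + 3)*(q^2 - q - 12) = (q - 4)*(q + 2)*(q + 3)*(q + 3)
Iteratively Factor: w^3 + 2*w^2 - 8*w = (w)*(w^2 + 2*w - 8) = w*(w - 2)*(w + 4)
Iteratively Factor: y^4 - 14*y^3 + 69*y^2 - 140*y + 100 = (y - 2)*(y^3 - 12*y^2 + 45*y - 50) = (y - 2)^2*(y^2 - 10*y + 25) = (y - 5)*(y - 2)^2*(y - 5)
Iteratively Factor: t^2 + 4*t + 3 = (t + 1)*(t + 3)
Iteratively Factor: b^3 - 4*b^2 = (b)*(b^2 - 4*b) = b*(b - 4)*(b)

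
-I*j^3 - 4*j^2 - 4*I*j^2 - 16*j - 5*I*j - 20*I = (j + 4)*(j - 5*I)*(-I*j + 1)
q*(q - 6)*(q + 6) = q^3 - 36*q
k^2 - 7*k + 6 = (k - 6)*(k - 1)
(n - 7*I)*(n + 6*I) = n^2 - I*n + 42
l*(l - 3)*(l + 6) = l^3 + 3*l^2 - 18*l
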